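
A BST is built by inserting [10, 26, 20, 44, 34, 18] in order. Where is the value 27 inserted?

Starting tree (level order): [10, None, 26, 20, 44, 18, None, 34]
Insertion path: 10 -> 26 -> 44 -> 34
Result: insert 27 as left child of 34
Final tree (level order): [10, None, 26, 20, 44, 18, None, 34, None, None, None, 27]


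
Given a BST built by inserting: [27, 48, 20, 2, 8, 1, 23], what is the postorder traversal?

Tree insertion order: [27, 48, 20, 2, 8, 1, 23]
Tree (level-order array): [27, 20, 48, 2, 23, None, None, 1, 8]
Postorder traversal: [1, 8, 2, 23, 20, 48, 27]


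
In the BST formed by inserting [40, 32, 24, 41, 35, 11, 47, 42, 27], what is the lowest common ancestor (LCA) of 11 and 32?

Tree insertion order: [40, 32, 24, 41, 35, 11, 47, 42, 27]
Tree (level-order array): [40, 32, 41, 24, 35, None, 47, 11, 27, None, None, 42]
In a BST, the LCA of p=11, q=32 is the first node v on the
root-to-leaf path with p <= v <= q (go left if both < v, right if both > v).
Walk from root:
  at 40: both 11 and 32 < 40, go left
  at 32: 11 <= 32 <= 32, this is the LCA
LCA = 32


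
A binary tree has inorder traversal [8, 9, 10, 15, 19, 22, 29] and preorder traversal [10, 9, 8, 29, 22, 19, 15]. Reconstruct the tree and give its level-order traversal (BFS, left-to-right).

Inorder:  [8, 9, 10, 15, 19, 22, 29]
Preorder: [10, 9, 8, 29, 22, 19, 15]
Algorithm: preorder visits root first, so consume preorder in order;
for each root, split the current inorder slice at that value into
left-subtree inorder and right-subtree inorder, then recurse.
Recursive splits:
  root=10; inorder splits into left=[8, 9], right=[15, 19, 22, 29]
  root=9; inorder splits into left=[8], right=[]
  root=8; inorder splits into left=[], right=[]
  root=29; inorder splits into left=[15, 19, 22], right=[]
  root=22; inorder splits into left=[15, 19], right=[]
  root=19; inorder splits into left=[15], right=[]
  root=15; inorder splits into left=[], right=[]
Reconstructed level-order: [10, 9, 29, 8, 22, 19, 15]


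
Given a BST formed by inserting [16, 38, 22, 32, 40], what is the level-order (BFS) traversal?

Tree insertion order: [16, 38, 22, 32, 40]
Tree (level-order array): [16, None, 38, 22, 40, None, 32]
BFS from the root, enqueuing left then right child of each popped node:
  queue [16] -> pop 16, enqueue [38], visited so far: [16]
  queue [38] -> pop 38, enqueue [22, 40], visited so far: [16, 38]
  queue [22, 40] -> pop 22, enqueue [32], visited so far: [16, 38, 22]
  queue [40, 32] -> pop 40, enqueue [none], visited so far: [16, 38, 22, 40]
  queue [32] -> pop 32, enqueue [none], visited so far: [16, 38, 22, 40, 32]
Result: [16, 38, 22, 40, 32]


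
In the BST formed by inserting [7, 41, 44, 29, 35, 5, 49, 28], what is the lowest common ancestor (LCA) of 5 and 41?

Tree insertion order: [7, 41, 44, 29, 35, 5, 49, 28]
Tree (level-order array): [7, 5, 41, None, None, 29, 44, 28, 35, None, 49]
In a BST, the LCA of p=5, q=41 is the first node v on the
root-to-leaf path with p <= v <= q (go left if both < v, right if both > v).
Walk from root:
  at 7: 5 <= 7 <= 41, this is the LCA
LCA = 7


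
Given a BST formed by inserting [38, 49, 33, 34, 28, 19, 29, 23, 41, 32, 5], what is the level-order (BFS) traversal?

Tree insertion order: [38, 49, 33, 34, 28, 19, 29, 23, 41, 32, 5]
Tree (level-order array): [38, 33, 49, 28, 34, 41, None, 19, 29, None, None, None, None, 5, 23, None, 32]
BFS from the root, enqueuing left then right child of each popped node:
  queue [38] -> pop 38, enqueue [33, 49], visited so far: [38]
  queue [33, 49] -> pop 33, enqueue [28, 34], visited so far: [38, 33]
  queue [49, 28, 34] -> pop 49, enqueue [41], visited so far: [38, 33, 49]
  queue [28, 34, 41] -> pop 28, enqueue [19, 29], visited so far: [38, 33, 49, 28]
  queue [34, 41, 19, 29] -> pop 34, enqueue [none], visited so far: [38, 33, 49, 28, 34]
  queue [41, 19, 29] -> pop 41, enqueue [none], visited so far: [38, 33, 49, 28, 34, 41]
  queue [19, 29] -> pop 19, enqueue [5, 23], visited so far: [38, 33, 49, 28, 34, 41, 19]
  queue [29, 5, 23] -> pop 29, enqueue [32], visited so far: [38, 33, 49, 28, 34, 41, 19, 29]
  queue [5, 23, 32] -> pop 5, enqueue [none], visited so far: [38, 33, 49, 28, 34, 41, 19, 29, 5]
  queue [23, 32] -> pop 23, enqueue [none], visited so far: [38, 33, 49, 28, 34, 41, 19, 29, 5, 23]
  queue [32] -> pop 32, enqueue [none], visited so far: [38, 33, 49, 28, 34, 41, 19, 29, 5, 23, 32]
Result: [38, 33, 49, 28, 34, 41, 19, 29, 5, 23, 32]


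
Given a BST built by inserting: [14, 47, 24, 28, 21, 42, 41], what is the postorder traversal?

Tree insertion order: [14, 47, 24, 28, 21, 42, 41]
Tree (level-order array): [14, None, 47, 24, None, 21, 28, None, None, None, 42, 41]
Postorder traversal: [21, 41, 42, 28, 24, 47, 14]


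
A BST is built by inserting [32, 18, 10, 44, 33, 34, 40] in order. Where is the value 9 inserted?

Starting tree (level order): [32, 18, 44, 10, None, 33, None, None, None, None, 34, None, 40]
Insertion path: 32 -> 18 -> 10
Result: insert 9 as left child of 10
Final tree (level order): [32, 18, 44, 10, None, 33, None, 9, None, None, 34, None, None, None, 40]


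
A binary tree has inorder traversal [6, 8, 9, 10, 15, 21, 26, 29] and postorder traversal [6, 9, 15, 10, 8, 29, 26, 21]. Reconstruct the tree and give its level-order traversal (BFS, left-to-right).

Inorder:   [6, 8, 9, 10, 15, 21, 26, 29]
Postorder: [6, 9, 15, 10, 8, 29, 26, 21]
Algorithm: postorder visits root last, so walk postorder right-to-left;
each value is the root of the current inorder slice — split it at that
value, recurse on the right subtree first, then the left.
Recursive splits:
  root=21; inorder splits into left=[6, 8, 9, 10, 15], right=[26, 29]
  root=26; inorder splits into left=[], right=[29]
  root=29; inorder splits into left=[], right=[]
  root=8; inorder splits into left=[6], right=[9, 10, 15]
  root=10; inorder splits into left=[9], right=[15]
  root=15; inorder splits into left=[], right=[]
  root=9; inorder splits into left=[], right=[]
  root=6; inorder splits into left=[], right=[]
Reconstructed level-order: [21, 8, 26, 6, 10, 29, 9, 15]


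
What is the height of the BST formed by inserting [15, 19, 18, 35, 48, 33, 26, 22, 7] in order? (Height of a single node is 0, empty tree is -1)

Insertion order: [15, 19, 18, 35, 48, 33, 26, 22, 7]
Tree (level-order array): [15, 7, 19, None, None, 18, 35, None, None, 33, 48, 26, None, None, None, 22]
Compute height bottom-up (empty subtree = -1):
  height(7) = 1 + max(-1, -1) = 0
  height(18) = 1 + max(-1, -1) = 0
  height(22) = 1 + max(-1, -1) = 0
  height(26) = 1 + max(0, -1) = 1
  height(33) = 1 + max(1, -1) = 2
  height(48) = 1 + max(-1, -1) = 0
  height(35) = 1 + max(2, 0) = 3
  height(19) = 1 + max(0, 3) = 4
  height(15) = 1 + max(0, 4) = 5
Height = 5


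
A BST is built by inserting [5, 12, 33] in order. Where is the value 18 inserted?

Starting tree (level order): [5, None, 12, None, 33]
Insertion path: 5 -> 12 -> 33
Result: insert 18 as left child of 33
Final tree (level order): [5, None, 12, None, 33, 18]


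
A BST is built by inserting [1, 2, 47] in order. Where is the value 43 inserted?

Starting tree (level order): [1, None, 2, None, 47]
Insertion path: 1 -> 2 -> 47
Result: insert 43 as left child of 47
Final tree (level order): [1, None, 2, None, 47, 43]


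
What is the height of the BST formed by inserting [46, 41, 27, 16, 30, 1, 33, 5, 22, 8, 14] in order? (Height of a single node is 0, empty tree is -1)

Insertion order: [46, 41, 27, 16, 30, 1, 33, 5, 22, 8, 14]
Tree (level-order array): [46, 41, None, 27, None, 16, 30, 1, 22, None, 33, None, 5, None, None, None, None, None, 8, None, 14]
Compute height bottom-up (empty subtree = -1):
  height(14) = 1 + max(-1, -1) = 0
  height(8) = 1 + max(-1, 0) = 1
  height(5) = 1 + max(-1, 1) = 2
  height(1) = 1 + max(-1, 2) = 3
  height(22) = 1 + max(-1, -1) = 0
  height(16) = 1 + max(3, 0) = 4
  height(33) = 1 + max(-1, -1) = 0
  height(30) = 1 + max(-1, 0) = 1
  height(27) = 1 + max(4, 1) = 5
  height(41) = 1 + max(5, -1) = 6
  height(46) = 1 + max(6, -1) = 7
Height = 7


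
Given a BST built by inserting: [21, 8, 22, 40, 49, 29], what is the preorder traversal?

Tree insertion order: [21, 8, 22, 40, 49, 29]
Tree (level-order array): [21, 8, 22, None, None, None, 40, 29, 49]
Preorder traversal: [21, 8, 22, 40, 29, 49]


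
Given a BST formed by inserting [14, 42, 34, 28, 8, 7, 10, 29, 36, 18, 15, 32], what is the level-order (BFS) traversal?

Tree insertion order: [14, 42, 34, 28, 8, 7, 10, 29, 36, 18, 15, 32]
Tree (level-order array): [14, 8, 42, 7, 10, 34, None, None, None, None, None, 28, 36, 18, 29, None, None, 15, None, None, 32]
BFS from the root, enqueuing left then right child of each popped node:
  queue [14] -> pop 14, enqueue [8, 42], visited so far: [14]
  queue [8, 42] -> pop 8, enqueue [7, 10], visited so far: [14, 8]
  queue [42, 7, 10] -> pop 42, enqueue [34], visited so far: [14, 8, 42]
  queue [7, 10, 34] -> pop 7, enqueue [none], visited so far: [14, 8, 42, 7]
  queue [10, 34] -> pop 10, enqueue [none], visited so far: [14, 8, 42, 7, 10]
  queue [34] -> pop 34, enqueue [28, 36], visited so far: [14, 8, 42, 7, 10, 34]
  queue [28, 36] -> pop 28, enqueue [18, 29], visited so far: [14, 8, 42, 7, 10, 34, 28]
  queue [36, 18, 29] -> pop 36, enqueue [none], visited so far: [14, 8, 42, 7, 10, 34, 28, 36]
  queue [18, 29] -> pop 18, enqueue [15], visited so far: [14, 8, 42, 7, 10, 34, 28, 36, 18]
  queue [29, 15] -> pop 29, enqueue [32], visited so far: [14, 8, 42, 7, 10, 34, 28, 36, 18, 29]
  queue [15, 32] -> pop 15, enqueue [none], visited so far: [14, 8, 42, 7, 10, 34, 28, 36, 18, 29, 15]
  queue [32] -> pop 32, enqueue [none], visited so far: [14, 8, 42, 7, 10, 34, 28, 36, 18, 29, 15, 32]
Result: [14, 8, 42, 7, 10, 34, 28, 36, 18, 29, 15, 32]


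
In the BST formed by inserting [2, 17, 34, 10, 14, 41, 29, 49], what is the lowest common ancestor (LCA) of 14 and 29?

Tree insertion order: [2, 17, 34, 10, 14, 41, 29, 49]
Tree (level-order array): [2, None, 17, 10, 34, None, 14, 29, 41, None, None, None, None, None, 49]
In a BST, the LCA of p=14, q=29 is the first node v on the
root-to-leaf path with p <= v <= q (go left if both < v, right if both > v).
Walk from root:
  at 2: both 14 and 29 > 2, go right
  at 17: 14 <= 17 <= 29, this is the LCA
LCA = 17


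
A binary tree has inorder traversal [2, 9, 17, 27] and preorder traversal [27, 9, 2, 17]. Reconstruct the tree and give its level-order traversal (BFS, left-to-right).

Inorder:  [2, 9, 17, 27]
Preorder: [27, 9, 2, 17]
Algorithm: preorder visits root first, so consume preorder in order;
for each root, split the current inorder slice at that value into
left-subtree inorder and right-subtree inorder, then recurse.
Recursive splits:
  root=27; inorder splits into left=[2, 9, 17], right=[]
  root=9; inorder splits into left=[2], right=[17]
  root=2; inorder splits into left=[], right=[]
  root=17; inorder splits into left=[], right=[]
Reconstructed level-order: [27, 9, 2, 17]


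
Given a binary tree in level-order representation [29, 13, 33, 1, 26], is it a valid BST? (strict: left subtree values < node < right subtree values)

Level-order array: [29, 13, 33, 1, 26]
Validate using subtree bounds (lo, hi): at each node, require lo < value < hi,
then recurse left with hi=value and right with lo=value.
Preorder trace (stopping at first violation):
  at node 29 with bounds (-inf, +inf): OK
  at node 13 with bounds (-inf, 29): OK
  at node 1 with bounds (-inf, 13): OK
  at node 26 with bounds (13, 29): OK
  at node 33 with bounds (29, +inf): OK
No violation found at any node.
Result: Valid BST


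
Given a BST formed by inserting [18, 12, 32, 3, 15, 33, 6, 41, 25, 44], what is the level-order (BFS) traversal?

Tree insertion order: [18, 12, 32, 3, 15, 33, 6, 41, 25, 44]
Tree (level-order array): [18, 12, 32, 3, 15, 25, 33, None, 6, None, None, None, None, None, 41, None, None, None, 44]
BFS from the root, enqueuing left then right child of each popped node:
  queue [18] -> pop 18, enqueue [12, 32], visited so far: [18]
  queue [12, 32] -> pop 12, enqueue [3, 15], visited so far: [18, 12]
  queue [32, 3, 15] -> pop 32, enqueue [25, 33], visited so far: [18, 12, 32]
  queue [3, 15, 25, 33] -> pop 3, enqueue [6], visited so far: [18, 12, 32, 3]
  queue [15, 25, 33, 6] -> pop 15, enqueue [none], visited so far: [18, 12, 32, 3, 15]
  queue [25, 33, 6] -> pop 25, enqueue [none], visited so far: [18, 12, 32, 3, 15, 25]
  queue [33, 6] -> pop 33, enqueue [41], visited so far: [18, 12, 32, 3, 15, 25, 33]
  queue [6, 41] -> pop 6, enqueue [none], visited so far: [18, 12, 32, 3, 15, 25, 33, 6]
  queue [41] -> pop 41, enqueue [44], visited so far: [18, 12, 32, 3, 15, 25, 33, 6, 41]
  queue [44] -> pop 44, enqueue [none], visited so far: [18, 12, 32, 3, 15, 25, 33, 6, 41, 44]
Result: [18, 12, 32, 3, 15, 25, 33, 6, 41, 44]


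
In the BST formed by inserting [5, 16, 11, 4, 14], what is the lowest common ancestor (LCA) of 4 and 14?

Tree insertion order: [5, 16, 11, 4, 14]
Tree (level-order array): [5, 4, 16, None, None, 11, None, None, 14]
In a BST, the LCA of p=4, q=14 is the first node v on the
root-to-leaf path with p <= v <= q (go left if both < v, right if both > v).
Walk from root:
  at 5: 4 <= 5 <= 14, this is the LCA
LCA = 5


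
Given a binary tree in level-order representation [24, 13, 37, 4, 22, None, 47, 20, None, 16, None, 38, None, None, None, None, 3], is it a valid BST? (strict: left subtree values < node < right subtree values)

Level-order array: [24, 13, 37, 4, 22, None, 47, 20, None, 16, None, 38, None, None, None, None, 3]
Validate using subtree bounds (lo, hi): at each node, require lo < value < hi,
then recurse left with hi=value and right with lo=value.
Preorder trace (stopping at first violation):
  at node 24 with bounds (-inf, +inf): OK
  at node 13 with bounds (-inf, 24): OK
  at node 4 with bounds (-inf, 13): OK
  at node 20 with bounds (-inf, 4): VIOLATION
Node 20 violates its bound: not (-inf < 20 < 4).
Result: Not a valid BST


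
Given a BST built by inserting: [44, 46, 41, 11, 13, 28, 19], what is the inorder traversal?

Tree insertion order: [44, 46, 41, 11, 13, 28, 19]
Tree (level-order array): [44, 41, 46, 11, None, None, None, None, 13, None, 28, 19]
Inorder traversal: [11, 13, 19, 28, 41, 44, 46]


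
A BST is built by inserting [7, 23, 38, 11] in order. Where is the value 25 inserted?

Starting tree (level order): [7, None, 23, 11, 38]
Insertion path: 7 -> 23 -> 38
Result: insert 25 as left child of 38
Final tree (level order): [7, None, 23, 11, 38, None, None, 25]


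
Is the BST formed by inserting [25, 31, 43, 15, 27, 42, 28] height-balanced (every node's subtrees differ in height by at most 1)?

Tree (level-order array): [25, 15, 31, None, None, 27, 43, None, 28, 42]
Definition: a tree is height-balanced if, at every node, |h(left) - h(right)| <= 1 (empty subtree has height -1).
Bottom-up per-node check:
  node 15: h_left=-1, h_right=-1, diff=0 [OK], height=0
  node 28: h_left=-1, h_right=-1, diff=0 [OK], height=0
  node 27: h_left=-1, h_right=0, diff=1 [OK], height=1
  node 42: h_left=-1, h_right=-1, diff=0 [OK], height=0
  node 43: h_left=0, h_right=-1, diff=1 [OK], height=1
  node 31: h_left=1, h_right=1, diff=0 [OK], height=2
  node 25: h_left=0, h_right=2, diff=2 [FAIL (|0-2|=2 > 1)], height=3
Node 25 violates the condition: |0 - 2| = 2 > 1.
Result: Not balanced


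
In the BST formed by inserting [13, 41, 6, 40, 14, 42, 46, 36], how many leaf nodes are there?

Tree built from: [13, 41, 6, 40, 14, 42, 46, 36]
Tree (level-order array): [13, 6, 41, None, None, 40, 42, 14, None, None, 46, None, 36]
Rule: A leaf has 0 children.
Per-node child counts:
  node 13: 2 child(ren)
  node 6: 0 child(ren)
  node 41: 2 child(ren)
  node 40: 1 child(ren)
  node 14: 1 child(ren)
  node 36: 0 child(ren)
  node 42: 1 child(ren)
  node 46: 0 child(ren)
Matching nodes: [6, 36, 46]
Count of leaf nodes: 3


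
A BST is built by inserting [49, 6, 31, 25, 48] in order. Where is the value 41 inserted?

Starting tree (level order): [49, 6, None, None, 31, 25, 48]
Insertion path: 49 -> 6 -> 31 -> 48
Result: insert 41 as left child of 48
Final tree (level order): [49, 6, None, None, 31, 25, 48, None, None, 41]


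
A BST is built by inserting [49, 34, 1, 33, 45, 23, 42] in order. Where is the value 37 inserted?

Starting tree (level order): [49, 34, None, 1, 45, None, 33, 42, None, 23]
Insertion path: 49 -> 34 -> 45 -> 42
Result: insert 37 as left child of 42
Final tree (level order): [49, 34, None, 1, 45, None, 33, 42, None, 23, None, 37]


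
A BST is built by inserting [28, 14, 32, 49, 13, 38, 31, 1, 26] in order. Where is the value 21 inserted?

Starting tree (level order): [28, 14, 32, 13, 26, 31, 49, 1, None, None, None, None, None, 38]
Insertion path: 28 -> 14 -> 26
Result: insert 21 as left child of 26
Final tree (level order): [28, 14, 32, 13, 26, 31, 49, 1, None, 21, None, None, None, 38]


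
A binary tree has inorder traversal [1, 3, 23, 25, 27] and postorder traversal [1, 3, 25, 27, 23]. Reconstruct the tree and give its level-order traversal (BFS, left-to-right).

Inorder:   [1, 3, 23, 25, 27]
Postorder: [1, 3, 25, 27, 23]
Algorithm: postorder visits root last, so walk postorder right-to-left;
each value is the root of the current inorder slice — split it at that
value, recurse on the right subtree first, then the left.
Recursive splits:
  root=23; inorder splits into left=[1, 3], right=[25, 27]
  root=27; inorder splits into left=[25], right=[]
  root=25; inorder splits into left=[], right=[]
  root=3; inorder splits into left=[1], right=[]
  root=1; inorder splits into left=[], right=[]
Reconstructed level-order: [23, 3, 27, 1, 25]


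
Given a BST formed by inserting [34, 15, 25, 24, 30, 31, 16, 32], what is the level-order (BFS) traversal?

Tree insertion order: [34, 15, 25, 24, 30, 31, 16, 32]
Tree (level-order array): [34, 15, None, None, 25, 24, 30, 16, None, None, 31, None, None, None, 32]
BFS from the root, enqueuing left then right child of each popped node:
  queue [34] -> pop 34, enqueue [15], visited so far: [34]
  queue [15] -> pop 15, enqueue [25], visited so far: [34, 15]
  queue [25] -> pop 25, enqueue [24, 30], visited so far: [34, 15, 25]
  queue [24, 30] -> pop 24, enqueue [16], visited so far: [34, 15, 25, 24]
  queue [30, 16] -> pop 30, enqueue [31], visited so far: [34, 15, 25, 24, 30]
  queue [16, 31] -> pop 16, enqueue [none], visited so far: [34, 15, 25, 24, 30, 16]
  queue [31] -> pop 31, enqueue [32], visited so far: [34, 15, 25, 24, 30, 16, 31]
  queue [32] -> pop 32, enqueue [none], visited so far: [34, 15, 25, 24, 30, 16, 31, 32]
Result: [34, 15, 25, 24, 30, 16, 31, 32]


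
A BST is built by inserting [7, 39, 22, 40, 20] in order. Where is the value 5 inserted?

Starting tree (level order): [7, None, 39, 22, 40, 20]
Insertion path: 7
Result: insert 5 as left child of 7
Final tree (level order): [7, 5, 39, None, None, 22, 40, 20]


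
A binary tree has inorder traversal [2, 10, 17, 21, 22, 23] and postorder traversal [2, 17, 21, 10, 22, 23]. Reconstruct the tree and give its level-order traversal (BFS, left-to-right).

Inorder:   [2, 10, 17, 21, 22, 23]
Postorder: [2, 17, 21, 10, 22, 23]
Algorithm: postorder visits root last, so walk postorder right-to-left;
each value is the root of the current inorder slice — split it at that
value, recurse on the right subtree first, then the left.
Recursive splits:
  root=23; inorder splits into left=[2, 10, 17, 21, 22], right=[]
  root=22; inorder splits into left=[2, 10, 17, 21], right=[]
  root=10; inorder splits into left=[2], right=[17, 21]
  root=21; inorder splits into left=[17], right=[]
  root=17; inorder splits into left=[], right=[]
  root=2; inorder splits into left=[], right=[]
Reconstructed level-order: [23, 22, 10, 2, 21, 17]


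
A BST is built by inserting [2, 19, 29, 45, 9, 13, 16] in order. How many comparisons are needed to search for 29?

Search path for 29: 2 -> 19 -> 29
Found: True
Comparisons: 3


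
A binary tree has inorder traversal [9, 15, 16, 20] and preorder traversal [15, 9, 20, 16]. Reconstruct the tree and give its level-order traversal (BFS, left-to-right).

Inorder:  [9, 15, 16, 20]
Preorder: [15, 9, 20, 16]
Algorithm: preorder visits root first, so consume preorder in order;
for each root, split the current inorder slice at that value into
left-subtree inorder and right-subtree inorder, then recurse.
Recursive splits:
  root=15; inorder splits into left=[9], right=[16, 20]
  root=9; inorder splits into left=[], right=[]
  root=20; inorder splits into left=[16], right=[]
  root=16; inorder splits into left=[], right=[]
Reconstructed level-order: [15, 9, 20, 16]


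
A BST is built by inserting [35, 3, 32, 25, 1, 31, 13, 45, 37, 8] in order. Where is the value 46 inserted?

Starting tree (level order): [35, 3, 45, 1, 32, 37, None, None, None, 25, None, None, None, 13, 31, 8]
Insertion path: 35 -> 45
Result: insert 46 as right child of 45
Final tree (level order): [35, 3, 45, 1, 32, 37, 46, None, None, 25, None, None, None, None, None, 13, 31, 8]


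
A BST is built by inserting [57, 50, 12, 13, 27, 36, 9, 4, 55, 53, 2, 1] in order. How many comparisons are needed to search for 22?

Search path for 22: 57 -> 50 -> 12 -> 13 -> 27
Found: False
Comparisons: 5


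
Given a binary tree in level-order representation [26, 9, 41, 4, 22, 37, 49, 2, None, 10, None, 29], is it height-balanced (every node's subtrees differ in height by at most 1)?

Tree (level-order array): [26, 9, 41, 4, 22, 37, 49, 2, None, 10, None, 29]
Definition: a tree is height-balanced if, at every node, |h(left) - h(right)| <= 1 (empty subtree has height -1).
Bottom-up per-node check:
  node 2: h_left=-1, h_right=-1, diff=0 [OK], height=0
  node 4: h_left=0, h_right=-1, diff=1 [OK], height=1
  node 10: h_left=-1, h_right=-1, diff=0 [OK], height=0
  node 22: h_left=0, h_right=-1, diff=1 [OK], height=1
  node 9: h_left=1, h_right=1, diff=0 [OK], height=2
  node 29: h_left=-1, h_right=-1, diff=0 [OK], height=0
  node 37: h_left=0, h_right=-1, diff=1 [OK], height=1
  node 49: h_left=-1, h_right=-1, diff=0 [OK], height=0
  node 41: h_left=1, h_right=0, diff=1 [OK], height=2
  node 26: h_left=2, h_right=2, diff=0 [OK], height=3
All nodes satisfy the balance condition.
Result: Balanced


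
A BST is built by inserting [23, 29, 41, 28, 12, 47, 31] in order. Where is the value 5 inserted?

Starting tree (level order): [23, 12, 29, None, None, 28, 41, None, None, 31, 47]
Insertion path: 23 -> 12
Result: insert 5 as left child of 12
Final tree (level order): [23, 12, 29, 5, None, 28, 41, None, None, None, None, 31, 47]


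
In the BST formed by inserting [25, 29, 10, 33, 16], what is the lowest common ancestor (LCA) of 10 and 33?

Tree insertion order: [25, 29, 10, 33, 16]
Tree (level-order array): [25, 10, 29, None, 16, None, 33]
In a BST, the LCA of p=10, q=33 is the first node v on the
root-to-leaf path with p <= v <= q (go left if both < v, right if both > v).
Walk from root:
  at 25: 10 <= 25 <= 33, this is the LCA
LCA = 25


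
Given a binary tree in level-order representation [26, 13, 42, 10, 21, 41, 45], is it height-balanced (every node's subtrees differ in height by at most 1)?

Tree (level-order array): [26, 13, 42, 10, 21, 41, 45]
Definition: a tree is height-balanced if, at every node, |h(left) - h(right)| <= 1 (empty subtree has height -1).
Bottom-up per-node check:
  node 10: h_left=-1, h_right=-1, diff=0 [OK], height=0
  node 21: h_left=-1, h_right=-1, diff=0 [OK], height=0
  node 13: h_left=0, h_right=0, diff=0 [OK], height=1
  node 41: h_left=-1, h_right=-1, diff=0 [OK], height=0
  node 45: h_left=-1, h_right=-1, diff=0 [OK], height=0
  node 42: h_left=0, h_right=0, diff=0 [OK], height=1
  node 26: h_left=1, h_right=1, diff=0 [OK], height=2
All nodes satisfy the balance condition.
Result: Balanced


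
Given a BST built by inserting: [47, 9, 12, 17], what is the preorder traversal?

Tree insertion order: [47, 9, 12, 17]
Tree (level-order array): [47, 9, None, None, 12, None, 17]
Preorder traversal: [47, 9, 12, 17]


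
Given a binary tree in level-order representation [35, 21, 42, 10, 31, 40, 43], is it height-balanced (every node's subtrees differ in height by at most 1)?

Tree (level-order array): [35, 21, 42, 10, 31, 40, 43]
Definition: a tree is height-balanced if, at every node, |h(left) - h(right)| <= 1 (empty subtree has height -1).
Bottom-up per-node check:
  node 10: h_left=-1, h_right=-1, diff=0 [OK], height=0
  node 31: h_left=-1, h_right=-1, diff=0 [OK], height=0
  node 21: h_left=0, h_right=0, diff=0 [OK], height=1
  node 40: h_left=-1, h_right=-1, diff=0 [OK], height=0
  node 43: h_left=-1, h_right=-1, diff=0 [OK], height=0
  node 42: h_left=0, h_right=0, diff=0 [OK], height=1
  node 35: h_left=1, h_right=1, diff=0 [OK], height=2
All nodes satisfy the balance condition.
Result: Balanced


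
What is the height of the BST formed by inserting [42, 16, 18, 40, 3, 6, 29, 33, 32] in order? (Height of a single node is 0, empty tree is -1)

Insertion order: [42, 16, 18, 40, 3, 6, 29, 33, 32]
Tree (level-order array): [42, 16, None, 3, 18, None, 6, None, 40, None, None, 29, None, None, 33, 32]
Compute height bottom-up (empty subtree = -1):
  height(6) = 1 + max(-1, -1) = 0
  height(3) = 1 + max(-1, 0) = 1
  height(32) = 1 + max(-1, -1) = 0
  height(33) = 1 + max(0, -1) = 1
  height(29) = 1 + max(-1, 1) = 2
  height(40) = 1 + max(2, -1) = 3
  height(18) = 1 + max(-1, 3) = 4
  height(16) = 1 + max(1, 4) = 5
  height(42) = 1 + max(5, -1) = 6
Height = 6


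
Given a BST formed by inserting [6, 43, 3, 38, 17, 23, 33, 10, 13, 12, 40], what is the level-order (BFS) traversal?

Tree insertion order: [6, 43, 3, 38, 17, 23, 33, 10, 13, 12, 40]
Tree (level-order array): [6, 3, 43, None, None, 38, None, 17, 40, 10, 23, None, None, None, 13, None, 33, 12]
BFS from the root, enqueuing left then right child of each popped node:
  queue [6] -> pop 6, enqueue [3, 43], visited so far: [6]
  queue [3, 43] -> pop 3, enqueue [none], visited so far: [6, 3]
  queue [43] -> pop 43, enqueue [38], visited so far: [6, 3, 43]
  queue [38] -> pop 38, enqueue [17, 40], visited so far: [6, 3, 43, 38]
  queue [17, 40] -> pop 17, enqueue [10, 23], visited so far: [6, 3, 43, 38, 17]
  queue [40, 10, 23] -> pop 40, enqueue [none], visited so far: [6, 3, 43, 38, 17, 40]
  queue [10, 23] -> pop 10, enqueue [13], visited so far: [6, 3, 43, 38, 17, 40, 10]
  queue [23, 13] -> pop 23, enqueue [33], visited so far: [6, 3, 43, 38, 17, 40, 10, 23]
  queue [13, 33] -> pop 13, enqueue [12], visited so far: [6, 3, 43, 38, 17, 40, 10, 23, 13]
  queue [33, 12] -> pop 33, enqueue [none], visited so far: [6, 3, 43, 38, 17, 40, 10, 23, 13, 33]
  queue [12] -> pop 12, enqueue [none], visited so far: [6, 3, 43, 38, 17, 40, 10, 23, 13, 33, 12]
Result: [6, 3, 43, 38, 17, 40, 10, 23, 13, 33, 12]


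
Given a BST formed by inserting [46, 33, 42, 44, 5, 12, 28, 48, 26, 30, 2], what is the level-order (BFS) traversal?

Tree insertion order: [46, 33, 42, 44, 5, 12, 28, 48, 26, 30, 2]
Tree (level-order array): [46, 33, 48, 5, 42, None, None, 2, 12, None, 44, None, None, None, 28, None, None, 26, 30]
BFS from the root, enqueuing left then right child of each popped node:
  queue [46] -> pop 46, enqueue [33, 48], visited so far: [46]
  queue [33, 48] -> pop 33, enqueue [5, 42], visited so far: [46, 33]
  queue [48, 5, 42] -> pop 48, enqueue [none], visited so far: [46, 33, 48]
  queue [5, 42] -> pop 5, enqueue [2, 12], visited so far: [46, 33, 48, 5]
  queue [42, 2, 12] -> pop 42, enqueue [44], visited so far: [46, 33, 48, 5, 42]
  queue [2, 12, 44] -> pop 2, enqueue [none], visited so far: [46, 33, 48, 5, 42, 2]
  queue [12, 44] -> pop 12, enqueue [28], visited so far: [46, 33, 48, 5, 42, 2, 12]
  queue [44, 28] -> pop 44, enqueue [none], visited so far: [46, 33, 48, 5, 42, 2, 12, 44]
  queue [28] -> pop 28, enqueue [26, 30], visited so far: [46, 33, 48, 5, 42, 2, 12, 44, 28]
  queue [26, 30] -> pop 26, enqueue [none], visited so far: [46, 33, 48, 5, 42, 2, 12, 44, 28, 26]
  queue [30] -> pop 30, enqueue [none], visited so far: [46, 33, 48, 5, 42, 2, 12, 44, 28, 26, 30]
Result: [46, 33, 48, 5, 42, 2, 12, 44, 28, 26, 30]


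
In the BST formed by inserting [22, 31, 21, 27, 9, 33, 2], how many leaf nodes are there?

Tree built from: [22, 31, 21, 27, 9, 33, 2]
Tree (level-order array): [22, 21, 31, 9, None, 27, 33, 2]
Rule: A leaf has 0 children.
Per-node child counts:
  node 22: 2 child(ren)
  node 21: 1 child(ren)
  node 9: 1 child(ren)
  node 2: 0 child(ren)
  node 31: 2 child(ren)
  node 27: 0 child(ren)
  node 33: 0 child(ren)
Matching nodes: [2, 27, 33]
Count of leaf nodes: 3


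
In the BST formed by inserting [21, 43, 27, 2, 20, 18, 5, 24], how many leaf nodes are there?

Tree built from: [21, 43, 27, 2, 20, 18, 5, 24]
Tree (level-order array): [21, 2, 43, None, 20, 27, None, 18, None, 24, None, 5]
Rule: A leaf has 0 children.
Per-node child counts:
  node 21: 2 child(ren)
  node 2: 1 child(ren)
  node 20: 1 child(ren)
  node 18: 1 child(ren)
  node 5: 0 child(ren)
  node 43: 1 child(ren)
  node 27: 1 child(ren)
  node 24: 0 child(ren)
Matching nodes: [5, 24]
Count of leaf nodes: 2


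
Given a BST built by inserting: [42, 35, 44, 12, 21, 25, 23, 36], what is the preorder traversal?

Tree insertion order: [42, 35, 44, 12, 21, 25, 23, 36]
Tree (level-order array): [42, 35, 44, 12, 36, None, None, None, 21, None, None, None, 25, 23]
Preorder traversal: [42, 35, 12, 21, 25, 23, 36, 44]


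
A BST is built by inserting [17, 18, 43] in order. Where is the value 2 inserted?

Starting tree (level order): [17, None, 18, None, 43]
Insertion path: 17
Result: insert 2 as left child of 17
Final tree (level order): [17, 2, 18, None, None, None, 43]


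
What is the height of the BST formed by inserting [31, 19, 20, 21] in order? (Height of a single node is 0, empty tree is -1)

Insertion order: [31, 19, 20, 21]
Tree (level-order array): [31, 19, None, None, 20, None, 21]
Compute height bottom-up (empty subtree = -1):
  height(21) = 1 + max(-1, -1) = 0
  height(20) = 1 + max(-1, 0) = 1
  height(19) = 1 + max(-1, 1) = 2
  height(31) = 1 + max(2, -1) = 3
Height = 3


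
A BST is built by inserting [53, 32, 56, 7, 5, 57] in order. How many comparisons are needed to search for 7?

Search path for 7: 53 -> 32 -> 7
Found: True
Comparisons: 3


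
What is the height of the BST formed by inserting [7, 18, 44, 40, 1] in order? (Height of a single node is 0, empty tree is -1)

Insertion order: [7, 18, 44, 40, 1]
Tree (level-order array): [7, 1, 18, None, None, None, 44, 40]
Compute height bottom-up (empty subtree = -1):
  height(1) = 1 + max(-1, -1) = 0
  height(40) = 1 + max(-1, -1) = 0
  height(44) = 1 + max(0, -1) = 1
  height(18) = 1 + max(-1, 1) = 2
  height(7) = 1 + max(0, 2) = 3
Height = 3


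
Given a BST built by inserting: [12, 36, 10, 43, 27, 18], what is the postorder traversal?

Tree insertion order: [12, 36, 10, 43, 27, 18]
Tree (level-order array): [12, 10, 36, None, None, 27, 43, 18]
Postorder traversal: [10, 18, 27, 43, 36, 12]


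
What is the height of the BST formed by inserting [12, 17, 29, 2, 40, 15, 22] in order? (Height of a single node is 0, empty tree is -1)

Insertion order: [12, 17, 29, 2, 40, 15, 22]
Tree (level-order array): [12, 2, 17, None, None, 15, 29, None, None, 22, 40]
Compute height bottom-up (empty subtree = -1):
  height(2) = 1 + max(-1, -1) = 0
  height(15) = 1 + max(-1, -1) = 0
  height(22) = 1 + max(-1, -1) = 0
  height(40) = 1 + max(-1, -1) = 0
  height(29) = 1 + max(0, 0) = 1
  height(17) = 1 + max(0, 1) = 2
  height(12) = 1 + max(0, 2) = 3
Height = 3


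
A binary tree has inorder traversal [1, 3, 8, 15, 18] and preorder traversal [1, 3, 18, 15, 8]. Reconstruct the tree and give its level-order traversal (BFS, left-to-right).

Inorder:  [1, 3, 8, 15, 18]
Preorder: [1, 3, 18, 15, 8]
Algorithm: preorder visits root first, so consume preorder in order;
for each root, split the current inorder slice at that value into
left-subtree inorder and right-subtree inorder, then recurse.
Recursive splits:
  root=1; inorder splits into left=[], right=[3, 8, 15, 18]
  root=3; inorder splits into left=[], right=[8, 15, 18]
  root=18; inorder splits into left=[8, 15], right=[]
  root=15; inorder splits into left=[8], right=[]
  root=8; inorder splits into left=[], right=[]
Reconstructed level-order: [1, 3, 18, 15, 8]


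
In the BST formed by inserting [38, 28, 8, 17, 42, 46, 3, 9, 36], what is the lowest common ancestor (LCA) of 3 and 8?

Tree insertion order: [38, 28, 8, 17, 42, 46, 3, 9, 36]
Tree (level-order array): [38, 28, 42, 8, 36, None, 46, 3, 17, None, None, None, None, None, None, 9]
In a BST, the LCA of p=3, q=8 is the first node v on the
root-to-leaf path with p <= v <= q (go left if both < v, right if both > v).
Walk from root:
  at 38: both 3 and 8 < 38, go left
  at 28: both 3 and 8 < 28, go left
  at 8: 3 <= 8 <= 8, this is the LCA
LCA = 8


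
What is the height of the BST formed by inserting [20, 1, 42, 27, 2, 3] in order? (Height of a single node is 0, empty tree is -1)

Insertion order: [20, 1, 42, 27, 2, 3]
Tree (level-order array): [20, 1, 42, None, 2, 27, None, None, 3]
Compute height bottom-up (empty subtree = -1):
  height(3) = 1 + max(-1, -1) = 0
  height(2) = 1 + max(-1, 0) = 1
  height(1) = 1 + max(-1, 1) = 2
  height(27) = 1 + max(-1, -1) = 0
  height(42) = 1 + max(0, -1) = 1
  height(20) = 1 + max(2, 1) = 3
Height = 3


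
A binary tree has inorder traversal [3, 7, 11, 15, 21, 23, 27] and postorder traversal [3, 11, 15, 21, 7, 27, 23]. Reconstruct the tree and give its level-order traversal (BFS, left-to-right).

Inorder:   [3, 7, 11, 15, 21, 23, 27]
Postorder: [3, 11, 15, 21, 7, 27, 23]
Algorithm: postorder visits root last, so walk postorder right-to-left;
each value is the root of the current inorder slice — split it at that
value, recurse on the right subtree first, then the left.
Recursive splits:
  root=23; inorder splits into left=[3, 7, 11, 15, 21], right=[27]
  root=27; inorder splits into left=[], right=[]
  root=7; inorder splits into left=[3], right=[11, 15, 21]
  root=21; inorder splits into left=[11, 15], right=[]
  root=15; inorder splits into left=[11], right=[]
  root=11; inorder splits into left=[], right=[]
  root=3; inorder splits into left=[], right=[]
Reconstructed level-order: [23, 7, 27, 3, 21, 15, 11]


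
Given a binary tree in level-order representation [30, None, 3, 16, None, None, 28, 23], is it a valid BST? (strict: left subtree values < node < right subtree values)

Level-order array: [30, None, 3, 16, None, None, 28, 23]
Validate using subtree bounds (lo, hi): at each node, require lo < value < hi,
then recurse left with hi=value and right with lo=value.
Preorder trace (stopping at first violation):
  at node 30 with bounds (-inf, +inf): OK
  at node 3 with bounds (30, +inf): VIOLATION
Node 3 violates its bound: not (30 < 3 < +inf).
Result: Not a valid BST


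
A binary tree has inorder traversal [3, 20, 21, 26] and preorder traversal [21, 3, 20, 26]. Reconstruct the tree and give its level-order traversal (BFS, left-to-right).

Inorder:  [3, 20, 21, 26]
Preorder: [21, 3, 20, 26]
Algorithm: preorder visits root first, so consume preorder in order;
for each root, split the current inorder slice at that value into
left-subtree inorder and right-subtree inorder, then recurse.
Recursive splits:
  root=21; inorder splits into left=[3, 20], right=[26]
  root=3; inorder splits into left=[], right=[20]
  root=20; inorder splits into left=[], right=[]
  root=26; inorder splits into left=[], right=[]
Reconstructed level-order: [21, 3, 26, 20]


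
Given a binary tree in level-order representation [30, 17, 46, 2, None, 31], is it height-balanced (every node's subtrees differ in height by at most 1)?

Tree (level-order array): [30, 17, 46, 2, None, 31]
Definition: a tree is height-balanced if, at every node, |h(left) - h(right)| <= 1 (empty subtree has height -1).
Bottom-up per-node check:
  node 2: h_left=-1, h_right=-1, diff=0 [OK], height=0
  node 17: h_left=0, h_right=-1, diff=1 [OK], height=1
  node 31: h_left=-1, h_right=-1, diff=0 [OK], height=0
  node 46: h_left=0, h_right=-1, diff=1 [OK], height=1
  node 30: h_left=1, h_right=1, diff=0 [OK], height=2
All nodes satisfy the balance condition.
Result: Balanced


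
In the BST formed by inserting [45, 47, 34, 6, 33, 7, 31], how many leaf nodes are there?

Tree built from: [45, 47, 34, 6, 33, 7, 31]
Tree (level-order array): [45, 34, 47, 6, None, None, None, None, 33, 7, None, None, 31]
Rule: A leaf has 0 children.
Per-node child counts:
  node 45: 2 child(ren)
  node 34: 1 child(ren)
  node 6: 1 child(ren)
  node 33: 1 child(ren)
  node 7: 1 child(ren)
  node 31: 0 child(ren)
  node 47: 0 child(ren)
Matching nodes: [31, 47]
Count of leaf nodes: 2


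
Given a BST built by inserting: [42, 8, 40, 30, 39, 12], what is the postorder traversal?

Tree insertion order: [42, 8, 40, 30, 39, 12]
Tree (level-order array): [42, 8, None, None, 40, 30, None, 12, 39]
Postorder traversal: [12, 39, 30, 40, 8, 42]


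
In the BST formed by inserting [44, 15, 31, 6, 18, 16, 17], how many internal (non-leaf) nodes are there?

Tree built from: [44, 15, 31, 6, 18, 16, 17]
Tree (level-order array): [44, 15, None, 6, 31, None, None, 18, None, 16, None, None, 17]
Rule: An internal node has at least one child.
Per-node child counts:
  node 44: 1 child(ren)
  node 15: 2 child(ren)
  node 6: 0 child(ren)
  node 31: 1 child(ren)
  node 18: 1 child(ren)
  node 16: 1 child(ren)
  node 17: 0 child(ren)
Matching nodes: [44, 15, 31, 18, 16]
Count of internal (non-leaf) nodes: 5


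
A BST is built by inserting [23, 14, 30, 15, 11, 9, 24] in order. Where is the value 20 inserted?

Starting tree (level order): [23, 14, 30, 11, 15, 24, None, 9]
Insertion path: 23 -> 14 -> 15
Result: insert 20 as right child of 15
Final tree (level order): [23, 14, 30, 11, 15, 24, None, 9, None, None, 20]


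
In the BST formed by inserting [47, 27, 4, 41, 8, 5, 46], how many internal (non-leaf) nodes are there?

Tree built from: [47, 27, 4, 41, 8, 5, 46]
Tree (level-order array): [47, 27, None, 4, 41, None, 8, None, 46, 5]
Rule: An internal node has at least one child.
Per-node child counts:
  node 47: 1 child(ren)
  node 27: 2 child(ren)
  node 4: 1 child(ren)
  node 8: 1 child(ren)
  node 5: 0 child(ren)
  node 41: 1 child(ren)
  node 46: 0 child(ren)
Matching nodes: [47, 27, 4, 8, 41]
Count of internal (non-leaf) nodes: 5


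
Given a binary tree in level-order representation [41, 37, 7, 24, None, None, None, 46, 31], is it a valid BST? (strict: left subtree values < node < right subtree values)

Level-order array: [41, 37, 7, 24, None, None, None, 46, 31]
Validate using subtree bounds (lo, hi): at each node, require lo < value < hi,
then recurse left with hi=value and right with lo=value.
Preorder trace (stopping at first violation):
  at node 41 with bounds (-inf, +inf): OK
  at node 37 with bounds (-inf, 41): OK
  at node 24 with bounds (-inf, 37): OK
  at node 46 with bounds (-inf, 24): VIOLATION
Node 46 violates its bound: not (-inf < 46 < 24).
Result: Not a valid BST


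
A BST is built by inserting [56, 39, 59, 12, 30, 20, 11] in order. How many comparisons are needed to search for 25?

Search path for 25: 56 -> 39 -> 12 -> 30 -> 20
Found: False
Comparisons: 5


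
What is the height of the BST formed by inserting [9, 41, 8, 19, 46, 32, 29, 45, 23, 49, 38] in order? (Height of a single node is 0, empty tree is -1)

Insertion order: [9, 41, 8, 19, 46, 32, 29, 45, 23, 49, 38]
Tree (level-order array): [9, 8, 41, None, None, 19, 46, None, 32, 45, 49, 29, 38, None, None, None, None, 23]
Compute height bottom-up (empty subtree = -1):
  height(8) = 1 + max(-1, -1) = 0
  height(23) = 1 + max(-1, -1) = 0
  height(29) = 1 + max(0, -1) = 1
  height(38) = 1 + max(-1, -1) = 0
  height(32) = 1 + max(1, 0) = 2
  height(19) = 1 + max(-1, 2) = 3
  height(45) = 1 + max(-1, -1) = 0
  height(49) = 1 + max(-1, -1) = 0
  height(46) = 1 + max(0, 0) = 1
  height(41) = 1 + max(3, 1) = 4
  height(9) = 1 + max(0, 4) = 5
Height = 5
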